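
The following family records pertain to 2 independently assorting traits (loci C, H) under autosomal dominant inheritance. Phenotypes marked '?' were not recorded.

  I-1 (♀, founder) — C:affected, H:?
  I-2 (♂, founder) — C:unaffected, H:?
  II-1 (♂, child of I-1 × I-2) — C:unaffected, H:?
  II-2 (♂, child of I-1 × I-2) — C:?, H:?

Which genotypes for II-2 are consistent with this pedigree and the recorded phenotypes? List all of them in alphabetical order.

II-2 ∈ {Cc HH, Cc Hh, Cc hh, cc HH, cc Hh, cc hh}

C/I-1 aff ·: Cc
C/I-2 un ·: cc
C/II-1 un I-1×I-2: cc
C/II-2 ? I-1×I-2: cc|Cc
⇒ C over [I-1,I-2,II-1,II-2]: 2 consistent
H/I-1 ? ·: hh|Hh|HH
H/I-2 ? ·: hh|Hh|HH
H/II-1 ? I-1×I-2: hh|Hh|HH
H/II-2 ? I-1×I-2: hh|Hh|HH
⇒ H over [I-1,I-2,II-1,II-2]: 29 consistent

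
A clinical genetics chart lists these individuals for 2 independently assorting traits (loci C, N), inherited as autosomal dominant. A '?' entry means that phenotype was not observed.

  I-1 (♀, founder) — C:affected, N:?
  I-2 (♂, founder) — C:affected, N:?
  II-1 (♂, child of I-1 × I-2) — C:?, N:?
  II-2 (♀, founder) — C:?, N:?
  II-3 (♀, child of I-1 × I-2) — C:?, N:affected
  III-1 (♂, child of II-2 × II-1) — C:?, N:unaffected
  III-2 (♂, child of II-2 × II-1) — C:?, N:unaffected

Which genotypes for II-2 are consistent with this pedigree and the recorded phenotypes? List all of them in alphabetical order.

II-2 ∈ {CC Nn, CC nn, Cc Nn, Cc nn, cc Nn, cc nn}

C/I-1 aff ·: Cc|CC
C/I-2 aff ·: Cc|CC
C/II-1 ? I-1×I-2: cc|Cc|CC
C/II-2 ? ·: cc|Cc|CC
C/II-3 ? I-1×I-2: cc|Cc|CC
C/III-1 ? II-2×II-1: cc|Cc|CC
C/III-2 ? II-2×II-1: cc|Cc|CC
⇒ C over [I-1,I-2,II-1,II-2,II-3,III-1,III-2]: 185 consistent
N/I-1 ? ·: nn|Nn|NN
N/I-2 ? ·: nn|Nn|NN
N/II-1 ? I-1×I-2: nn|Nn
N/II-2 ? ·: nn|Nn
N/II-3 aff I-1×I-2: Nn|NN
N/III-1 un II-2×II-1: nn
N/III-2 un II-2×II-1: nn
⇒ N over [I-1,I-2,II-1,II-2,II-3,III-1,III-2]: 28 consistent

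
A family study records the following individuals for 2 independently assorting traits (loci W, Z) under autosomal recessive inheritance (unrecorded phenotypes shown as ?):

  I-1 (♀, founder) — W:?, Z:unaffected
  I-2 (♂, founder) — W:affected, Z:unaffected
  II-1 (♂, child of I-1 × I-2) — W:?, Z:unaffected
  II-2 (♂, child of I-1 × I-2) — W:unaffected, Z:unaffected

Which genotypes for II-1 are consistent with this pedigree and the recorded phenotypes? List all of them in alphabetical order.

W/I-1 ? ·: WW|Ww
W/I-2 aff ·: ww
W/II-1 ? I-1×I-2: Ww|ww
W/II-2 un I-1×I-2: Ww
⇒ W over [I-1,I-2,II-1,II-2]: 3 consistent
Z/I-1 un ·: ZZ|Zz
Z/I-2 un ·: ZZ|Zz
Z/II-1 un I-1×I-2: ZZ|Zz
Z/II-2 un I-1×I-2: ZZ|Zz
⇒ Z over [I-1,I-2,II-1,II-2]: 13 consistent

II-1 ∈ {Ww ZZ, Ww Zz, ww ZZ, ww Zz}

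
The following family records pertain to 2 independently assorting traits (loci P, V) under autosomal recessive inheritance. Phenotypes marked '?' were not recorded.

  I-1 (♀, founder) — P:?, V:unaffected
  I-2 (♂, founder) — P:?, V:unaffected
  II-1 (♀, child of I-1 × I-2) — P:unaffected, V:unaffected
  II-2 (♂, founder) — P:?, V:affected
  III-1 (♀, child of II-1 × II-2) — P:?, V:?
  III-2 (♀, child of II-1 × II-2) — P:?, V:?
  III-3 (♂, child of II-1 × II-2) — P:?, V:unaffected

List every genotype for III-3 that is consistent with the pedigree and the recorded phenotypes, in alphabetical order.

III-3 ∈ {PP Vv, Pp Vv, pp Vv}

P/I-1 ? ·: PP|Pp|pp
P/I-2 ? ·: PP|Pp|pp
P/II-1 un I-1×I-2: PP|Pp
P/II-2 ? ·: PP|Pp|pp
P/III-1 ? II-1×II-2: PP|Pp|pp
P/III-2 ? II-1×II-2: PP|Pp|pp
P/III-3 ? II-1×II-2: PP|Pp|pp
⇒ P over [I-1,I-2,II-1,II-2,III-1,III-2,III-3]: 341 consistent
V/I-1 un ·: VV|Vv
V/I-2 un ·: VV|Vv
V/II-1 un I-1×I-2: VV|Vv
V/II-2 aff ·: vv
V/III-1 ? II-1×II-2: Vv|vv
V/III-2 ? II-1×II-2: Vv|vv
V/III-3 un II-1×II-2: Vv
⇒ V over [I-1,I-2,II-1,II-2,III-1,III-2,III-3]: 16 consistent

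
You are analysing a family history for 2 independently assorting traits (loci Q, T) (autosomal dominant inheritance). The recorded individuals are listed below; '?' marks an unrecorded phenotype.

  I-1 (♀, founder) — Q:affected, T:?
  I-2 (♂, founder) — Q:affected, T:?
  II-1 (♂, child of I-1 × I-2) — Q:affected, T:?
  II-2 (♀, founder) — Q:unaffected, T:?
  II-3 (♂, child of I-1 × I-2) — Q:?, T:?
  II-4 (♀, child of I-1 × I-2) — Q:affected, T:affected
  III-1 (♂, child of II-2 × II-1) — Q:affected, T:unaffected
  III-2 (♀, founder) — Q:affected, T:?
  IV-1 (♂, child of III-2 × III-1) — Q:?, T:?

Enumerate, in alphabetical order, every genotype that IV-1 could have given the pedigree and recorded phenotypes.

Q/I-1 aff ·: Qq|QQ
Q/I-2 aff ·: Qq|QQ
Q/II-1 aff I-1×I-2: Qq|QQ
Q/II-2 un ·: qq
Q/II-3 ? I-1×I-2: qq|Qq|QQ
Q/II-4 aff I-1×I-2: Qq|QQ
Q/III-1 aff II-2×II-1: Qq
Q/III-2 aff ·: Qq|QQ
Q/IV-1 ? III-2×III-1: qq|Qq|QQ
⇒ Q over [I-1,I-2,II-1,II-2,II-3,II-4,III-1,III-2,IV-1]: 145 consistent
T/I-1 ? ·: tt|Tt|TT
T/I-2 ? ·: tt|Tt|TT
T/II-1 ? I-1×I-2: tt|Tt
T/II-2 ? ·: tt|Tt
T/II-3 ? I-1×I-2: tt|Tt|TT
T/II-4 aff I-1×I-2: Tt|TT
T/III-1 un II-2×II-1: tt
T/III-2 ? ·: tt|Tt|TT
T/IV-1 ? III-2×III-1: tt|Tt
⇒ T over [I-1,I-2,II-1,II-2,II-3,II-4,III-1,III-2,IV-1]: 240 consistent

IV-1 ∈ {QQ Tt, QQ tt, Qq Tt, Qq tt, qq Tt, qq tt}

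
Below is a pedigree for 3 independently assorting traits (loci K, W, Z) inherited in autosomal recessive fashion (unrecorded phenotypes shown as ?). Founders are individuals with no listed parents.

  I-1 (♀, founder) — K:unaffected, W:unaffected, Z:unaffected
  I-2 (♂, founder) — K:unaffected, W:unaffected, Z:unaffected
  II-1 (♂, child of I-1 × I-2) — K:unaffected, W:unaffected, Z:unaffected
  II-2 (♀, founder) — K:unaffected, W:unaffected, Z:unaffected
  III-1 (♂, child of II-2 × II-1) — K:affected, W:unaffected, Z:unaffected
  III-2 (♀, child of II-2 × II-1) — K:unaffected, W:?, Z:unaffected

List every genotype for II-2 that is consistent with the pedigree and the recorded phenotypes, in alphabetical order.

II-2 ∈ {Kk WW ZZ, Kk WW Zz, Kk Ww ZZ, Kk Ww Zz}

K/I-1 un ·: KK|Kk
K/I-2 un ·: KK|Kk
K/II-1 un I-1×I-2: Kk
K/II-2 un ·: Kk
K/III-1 aff II-2×II-1: kk
K/III-2 un II-2×II-1: KK|Kk
⇒ K over [I-1,I-2,II-1,II-2,III-1,III-2]: 6 consistent
W/I-1 un ·: WW|Ww
W/I-2 un ·: WW|Ww
W/II-1 un I-1×I-2: WW|Ww
W/II-2 un ·: WW|Ww
W/III-1 un II-2×II-1: WW|Ww
W/III-2 ? II-2×II-1: WW|Ww|ww
⇒ W over [I-1,I-2,II-1,II-2,III-1,III-2]: 50 consistent
Z/I-1 un ·: ZZ|Zz
Z/I-2 un ·: ZZ|Zz
Z/II-1 un I-1×I-2: ZZ|Zz
Z/II-2 un ·: ZZ|Zz
Z/III-1 un II-2×II-1: ZZ|Zz
Z/III-2 un II-2×II-1: ZZ|Zz
⇒ Z over [I-1,I-2,II-1,II-2,III-1,III-2]: 44 consistent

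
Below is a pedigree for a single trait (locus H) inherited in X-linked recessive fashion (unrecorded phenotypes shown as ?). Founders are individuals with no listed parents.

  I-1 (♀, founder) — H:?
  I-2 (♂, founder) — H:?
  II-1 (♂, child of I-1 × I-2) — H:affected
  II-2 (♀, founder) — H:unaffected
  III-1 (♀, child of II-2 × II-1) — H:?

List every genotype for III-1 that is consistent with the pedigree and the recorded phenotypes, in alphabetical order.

H/I-1 ? ·: X^HX^h|X^hX^h
H/I-2 ? ·: X^HY|X^hY
H/II-1 aff I-1×I-2: X^hY
H/II-2 un ·: X^HX^H|X^HX^h
H/III-1 ? II-2×II-1: X^HX^h|X^hX^h
⇒ H over [I-1,I-2,II-1,II-2,III-1]: 12 consistent

III-1 ∈ {X^HX^h, X^hX^h}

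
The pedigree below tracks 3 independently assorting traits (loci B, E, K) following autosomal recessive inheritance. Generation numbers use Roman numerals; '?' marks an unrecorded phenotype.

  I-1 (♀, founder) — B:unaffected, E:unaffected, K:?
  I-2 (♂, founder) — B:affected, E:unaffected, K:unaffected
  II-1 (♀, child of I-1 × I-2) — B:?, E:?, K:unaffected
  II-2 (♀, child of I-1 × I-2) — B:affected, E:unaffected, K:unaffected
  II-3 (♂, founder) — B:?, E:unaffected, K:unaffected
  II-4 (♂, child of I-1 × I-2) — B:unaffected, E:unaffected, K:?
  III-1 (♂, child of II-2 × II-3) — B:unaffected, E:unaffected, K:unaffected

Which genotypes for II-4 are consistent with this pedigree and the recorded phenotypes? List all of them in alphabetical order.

B/I-1 un ·: Bb
B/I-2 aff ·: bb
B/II-1 ? I-1×I-2: Bb|bb
B/II-2 aff I-1×I-2: bb
B/II-3 ? ·: BB|Bb
B/II-4 un I-1×I-2: Bb
B/III-1 un II-2×II-3: Bb
⇒ B over [I-1,I-2,II-1,II-2,II-3,II-4,III-1]: 4 consistent
E/I-1 un ·: EE|Ee
E/I-2 un ·: EE|Ee
E/II-1 ? I-1×I-2: EE|Ee|ee
E/II-2 un I-1×I-2: EE|Ee
E/II-3 un ·: EE|Ee
E/II-4 un I-1×I-2: EE|Ee
E/III-1 un II-2×II-3: EE|Ee
⇒ E over [I-1,I-2,II-1,II-2,II-3,II-4,III-1]: 101 consistent
K/I-1 ? ·: KK|Kk|kk
K/I-2 un ·: KK|Kk
K/II-1 un I-1×I-2: KK|Kk
K/II-2 un I-1×I-2: KK|Kk
K/II-3 un ·: KK|Kk
K/II-4 ? I-1×I-2: KK|Kk|kk
K/III-1 un II-2×II-3: KK|Kk
⇒ K over [I-1,I-2,II-1,II-2,II-3,II-4,III-1]: 113 consistent

II-4 ∈ {Bb EE KK, Bb EE Kk, Bb EE kk, Bb Ee KK, Bb Ee Kk, Bb Ee kk}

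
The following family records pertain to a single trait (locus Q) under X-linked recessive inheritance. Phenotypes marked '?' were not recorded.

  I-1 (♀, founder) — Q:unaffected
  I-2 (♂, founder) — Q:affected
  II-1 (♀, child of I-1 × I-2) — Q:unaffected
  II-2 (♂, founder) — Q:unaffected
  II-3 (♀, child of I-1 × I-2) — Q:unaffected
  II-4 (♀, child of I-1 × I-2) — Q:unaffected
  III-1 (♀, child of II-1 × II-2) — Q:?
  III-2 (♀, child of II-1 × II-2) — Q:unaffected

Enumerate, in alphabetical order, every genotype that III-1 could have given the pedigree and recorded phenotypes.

Q/I-1 un ·: X^QX^Q|X^QX^q
Q/I-2 aff ·: X^qY
Q/II-1 un I-1×I-2: X^QX^q
Q/II-2 un ·: X^QY
Q/II-3 un I-1×I-2: X^QX^q
Q/II-4 un I-1×I-2: X^QX^q
Q/III-1 ? II-1×II-2: X^QX^Q|X^QX^q
Q/III-2 un II-1×II-2: X^QX^Q|X^QX^q
⇒ Q over [I-1,I-2,II-1,II-2,II-3,II-4,III-1,III-2]: 8 consistent

III-1 ∈ {X^QX^Q, X^QX^q}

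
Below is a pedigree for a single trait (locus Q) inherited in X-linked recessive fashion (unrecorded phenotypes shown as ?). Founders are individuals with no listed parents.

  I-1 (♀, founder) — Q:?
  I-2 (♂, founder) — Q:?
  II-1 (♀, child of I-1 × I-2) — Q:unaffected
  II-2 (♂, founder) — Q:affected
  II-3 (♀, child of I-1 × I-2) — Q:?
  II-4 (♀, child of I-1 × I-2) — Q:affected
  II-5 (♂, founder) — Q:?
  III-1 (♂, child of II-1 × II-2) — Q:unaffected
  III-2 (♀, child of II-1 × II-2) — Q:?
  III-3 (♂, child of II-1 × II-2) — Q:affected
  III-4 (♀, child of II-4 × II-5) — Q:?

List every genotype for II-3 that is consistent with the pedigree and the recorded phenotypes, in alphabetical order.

Q/I-1 ? ·: X^QX^q
Q/I-2 ? ·: X^qY
Q/II-1 un I-1×I-2: X^QX^q
Q/II-2 aff ·: X^qY
Q/II-3 ? I-1×I-2: X^QX^q|X^qX^q
Q/II-4 aff I-1×I-2: X^qX^q
Q/II-5 ? ·: X^QY|X^qY
Q/III-1 un II-1×II-2: X^QY
Q/III-2 ? II-1×II-2: X^QX^q|X^qX^q
Q/III-3 aff II-1×II-2: X^qY
Q/III-4 ? II-4×II-5: X^QX^q|X^qX^q
⇒ Q over [I-1,I-2,II-1,II-2,II-3,II-4,II-5,III-1,III-2,III-3,III-4]: 8 consistent

II-3 ∈ {X^QX^q, X^qX^q}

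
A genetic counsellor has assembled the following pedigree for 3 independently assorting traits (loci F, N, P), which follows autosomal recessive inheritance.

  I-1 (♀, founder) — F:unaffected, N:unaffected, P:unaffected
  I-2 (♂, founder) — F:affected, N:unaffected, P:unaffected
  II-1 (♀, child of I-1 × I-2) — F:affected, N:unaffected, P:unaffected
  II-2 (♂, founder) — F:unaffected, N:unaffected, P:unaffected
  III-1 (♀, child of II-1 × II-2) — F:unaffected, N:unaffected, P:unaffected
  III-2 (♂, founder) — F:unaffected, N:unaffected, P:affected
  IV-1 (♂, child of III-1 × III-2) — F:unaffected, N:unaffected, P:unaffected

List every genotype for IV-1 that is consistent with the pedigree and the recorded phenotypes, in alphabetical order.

F/I-1 un ·: Ff
F/I-2 aff ·: ff
F/II-1 aff I-1×I-2: ff
F/II-2 un ·: FF|Ff
F/III-1 un II-1×II-2: Ff
F/III-2 un ·: FF|Ff
F/IV-1 un III-1×III-2: FF|Ff
⇒ F over [I-1,I-2,II-1,II-2,III-1,III-2,IV-1]: 8 consistent
N/I-1 un ·: NN|Nn
N/I-2 un ·: NN|Nn
N/II-1 un I-1×I-2: NN|Nn
N/II-2 un ·: NN|Nn
N/III-1 un II-1×II-2: NN|Nn
N/III-2 un ·: NN|Nn
N/IV-1 un III-1×III-2: NN|Nn
⇒ N over [I-1,I-2,II-1,II-2,III-1,III-2,IV-1]: 82 consistent
P/I-1 un ·: PP|Pp
P/I-2 un ·: PP|Pp
P/II-1 un I-1×I-2: PP|Pp
P/II-2 un ·: PP|Pp
P/III-1 un II-1×II-2: PP|Pp
P/III-2 aff ·: pp
P/IV-1 un III-1×III-2: Pp
⇒ P over [I-1,I-2,II-1,II-2,III-1,III-2,IV-1]: 24 consistent

IV-1 ∈ {FF NN Pp, FF Nn Pp, Ff NN Pp, Ff Nn Pp}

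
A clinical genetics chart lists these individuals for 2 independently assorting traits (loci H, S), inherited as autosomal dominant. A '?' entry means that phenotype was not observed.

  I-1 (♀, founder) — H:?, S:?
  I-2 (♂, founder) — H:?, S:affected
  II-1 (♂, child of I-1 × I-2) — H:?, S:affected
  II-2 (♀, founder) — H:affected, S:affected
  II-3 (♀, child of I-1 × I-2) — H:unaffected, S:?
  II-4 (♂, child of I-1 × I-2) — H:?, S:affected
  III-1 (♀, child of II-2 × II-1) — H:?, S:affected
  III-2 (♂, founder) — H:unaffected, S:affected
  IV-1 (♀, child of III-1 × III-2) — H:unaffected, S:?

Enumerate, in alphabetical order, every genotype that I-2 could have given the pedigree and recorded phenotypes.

H/I-1 ? ·: hh|Hh
H/I-2 ? ·: hh|Hh
H/II-1 ? I-1×I-2: hh|Hh|HH
H/II-2 aff ·: Hh|HH
H/II-3 un I-1×I-2: hh
H/II-4 ? I-1×I-2: hh|Hh|HH
H/III-1 ? II-2×II-1: hh|Hh
H/III-2 un ·: hh
H/IV-1 un III-1×III-2: hh
⇒ H over [I-1,I-2,II-1,II-2,II-3,II-4,III-1,III-2,IV-1]: 48 consistent
S/I-1 ? ·: ss|Ss|SS
S/I-2 aff ·: Ss|SS
S/II-1 aff I-1×I-2: Ss|SS
S/II-2 aff ·: Ss|SS
S/II-3 ? I-1×I-2: ss|Ss|SS
S/II-4 aff I-1×I-2: Ss|SS
S/III-1 aff II-2×II-1: Ss|SS
S/III-2 aff ·: Ss|SS
S/IV-1 ? III-1×III-2: ss|Ss|SS
⇒ S over [I-1,I-2,II-1,II-2,II-3,II-4,III-1,III-2,IV-1]: 437 consistent

I-2 ∈ {Hh SS, Hh Ss, hh SS, hh Ss}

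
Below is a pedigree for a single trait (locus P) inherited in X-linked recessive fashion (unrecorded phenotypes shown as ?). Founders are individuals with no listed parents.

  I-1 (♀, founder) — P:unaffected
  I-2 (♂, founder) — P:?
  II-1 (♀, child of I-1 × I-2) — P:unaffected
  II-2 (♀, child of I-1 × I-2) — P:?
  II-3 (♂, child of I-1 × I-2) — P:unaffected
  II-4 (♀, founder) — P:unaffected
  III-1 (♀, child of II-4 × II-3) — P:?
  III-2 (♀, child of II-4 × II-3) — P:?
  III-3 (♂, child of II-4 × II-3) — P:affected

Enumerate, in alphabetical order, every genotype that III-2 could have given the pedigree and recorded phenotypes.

P/I-1 un ·: X^PX^P|X^PX^p
P/I-2 ? ·: X^PY|X^pY
P/II-1 un I-1×I-2: X^PX^P|X^PX^p
P/II-2 ? I-1×I-2: X^PX^P|X^PX^p|X^pX^p
P/II-3 un I-1×I-2: X^PY
P/II-4 un ·: X^PX^p
P/III-1 ? II-4×II-3: X^PX^P|X^PX^p
P/III-2 ? II-4×II-3: X^PX^P|X^PX^p
P/III-3 aff II-4×II-3: X^pY
⇒ P over [I-1,I-2,II-1,II-2,II-3,II-4,III-1,III-2,III-3]: 32 consistent

III-2 ∈ {X^PX^P, X^PX^p}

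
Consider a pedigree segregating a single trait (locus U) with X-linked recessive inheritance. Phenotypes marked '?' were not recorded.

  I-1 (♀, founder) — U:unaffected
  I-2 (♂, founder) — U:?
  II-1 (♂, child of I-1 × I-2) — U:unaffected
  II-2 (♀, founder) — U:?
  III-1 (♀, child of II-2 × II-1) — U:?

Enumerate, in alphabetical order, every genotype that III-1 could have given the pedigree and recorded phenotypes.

III-1 ∈ {X^UX^U, X^UX^u}

U/I-1 un ·: X^UX^U|X^UX^u
U/I-2 ? ·: X^UY|X^uY
U/II-1 un I-1×I-2: X^UY
U/II-2 ? ·: X^UX^U|X^UX^u|X^uX^u
U/III-1 ? II-2×II-1: X^UX^U|X^UX^u
⇒ U over [I-1,I-2,II-1,II-2,III-1]: 16 consistent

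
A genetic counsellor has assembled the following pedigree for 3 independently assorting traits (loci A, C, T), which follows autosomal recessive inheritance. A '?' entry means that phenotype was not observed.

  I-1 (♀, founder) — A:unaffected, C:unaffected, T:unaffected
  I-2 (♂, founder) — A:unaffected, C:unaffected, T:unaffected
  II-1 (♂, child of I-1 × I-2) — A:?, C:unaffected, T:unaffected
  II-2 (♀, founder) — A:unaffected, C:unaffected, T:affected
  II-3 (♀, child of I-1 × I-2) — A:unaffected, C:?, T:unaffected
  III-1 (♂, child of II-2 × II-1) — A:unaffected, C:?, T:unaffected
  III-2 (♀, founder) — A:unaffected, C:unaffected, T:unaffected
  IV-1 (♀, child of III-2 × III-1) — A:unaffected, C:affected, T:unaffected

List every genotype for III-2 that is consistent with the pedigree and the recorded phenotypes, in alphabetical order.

A/I-1 un ·: AA|Aa
A/I-2 un ·: AA|Aa
A/II-1 ? I-1×I-2: AA|Aa|aa
A/II-2 un ·: AA|Aa
A/II-3 un I-1×I-2: AA|Aa
A/III-1 un II-2×II-1: AA|Aa
A/III-2 un ·: AA|Aa
A/IV-1 un III-2×III-1: AA|Aa
⇒ A over [I-1,I-2,II-1,II-2,II-3,III-1,III-2,IV-1]: 170 consistent
C/I-1 un ·: CC|Cc
C/I-2 un ·: CC|Cc
C/II-1 un I-1×I-2: CC|Cc
C/II-2 un ·: CC|Cc
C/II-3 ? I-1×I-2: CC|Cc|cc
C/III-1 ? II-2×II-1: Cc|cc
C/III-2 un ·: Cc
C/IV-1 aff III-2×III-1: cc
⇒ C over [I-1,I-2,II-1,II-2,II-3,III-1,III-2,IV-1]: 29 consistent
T/I-1 un ·: TT|Tt
T/I-2 un ·: TT|Tt
T/II-1 un I-1×I-2: TT|Tt
T/II-2 aff ·: tt
T/II-3 un I-1×I-2: TT|Tt
T/III-1 un II-2×II-1: Tt
T/III-2 un ·: TT|Tt
T/IV-1 un III-2×III-1: TT|Tt
⇒ T over [I-1,I-2,II-1,II-2,II-3,III-1,III-2,IV-1]: 52 consistent

III-2 ∈ {AA Cc TT, AA Cc Tt, Aa Cc TT, Aa Cc Tt}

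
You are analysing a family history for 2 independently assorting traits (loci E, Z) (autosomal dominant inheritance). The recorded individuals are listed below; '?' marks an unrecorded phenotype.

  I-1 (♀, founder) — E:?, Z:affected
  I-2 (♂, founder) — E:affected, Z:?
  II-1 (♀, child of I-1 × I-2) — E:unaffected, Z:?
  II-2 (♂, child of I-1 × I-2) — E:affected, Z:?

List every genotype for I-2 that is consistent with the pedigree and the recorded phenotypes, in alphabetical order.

I-2 ∈ {Ee ZZ, Ee Zz, Ee zz}

E/I-1 ? ·: ee|Ee
E/I-2 aff ·: Ee
E/II-1 un I-1×I-2: ee
E/II-2 aff I-1×I-2: Ee|EE
⇒ E over [I-1,I-2,II-1,II-2]: 3 consistent
Z/I-1 aff ·: Zz|ZZ
Z/I-2 ? ·: zz|Zz|ZZ
Z/II-1 ? I-1×I-2: zz|Zz|ZZ
Z/II-2 ? I-1×I-2: zz|Zz|ZZ
⇒ Z over [I-1,I-2,II-1,II-2]: 23 consistent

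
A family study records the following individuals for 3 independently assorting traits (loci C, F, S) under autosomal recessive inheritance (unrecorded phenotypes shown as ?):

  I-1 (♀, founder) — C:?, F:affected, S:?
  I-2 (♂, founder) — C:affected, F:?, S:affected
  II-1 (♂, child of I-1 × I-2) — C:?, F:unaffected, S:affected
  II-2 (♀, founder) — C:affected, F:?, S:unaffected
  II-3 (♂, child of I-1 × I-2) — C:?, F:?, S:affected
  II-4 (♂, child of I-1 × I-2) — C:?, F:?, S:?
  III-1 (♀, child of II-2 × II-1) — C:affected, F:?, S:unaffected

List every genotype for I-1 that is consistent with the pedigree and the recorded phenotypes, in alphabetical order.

I-1 ∈ {CC ff Ss, CC ff ss, Cc ff Ss, Cc ff ss, cc ff Ss, cc ff ss}

C/I-1 ? ·: CC|Cc|cc
C/I-2 aff ·: cc
C/II-1 ? I-1×I-2: Cc|cc
C/II-2 aff ·: cc
C/II-3 ? I-1×I-2: Cc|cc
C/II-4 ? I-1×I-2: Cc|cc
C/III-1 aff II-2×II-1: cc
⇒ C over [I-1,I-2,II-1,II-2,II-3,II-4,III-1]: 10 consistent
F/I-1 aff ·: ff
F/I-2 ? ·: FF|Ff
F/II-1 un I-1×I-2: Ff
F/II-2 ? ·: FF|Ff|ff
F/II-3 ? I-1×I-2: Ff|ff
F/II-4 ? I-1×I-2: Ff|ff
F/III-1 ? II-2×II-1: FF|Ff|ff
⇒ F over [I-1,I-2,II-1,II-2,II-3,II-4,III-1]: 35 consistent
S/I-1 ? ·: Ss|ss
S/I-2 aff ·: ss
S/II-1 aff I-1×I-2: ss
S/II-2 un ·: SS|Ss
S/II-3 aff I-1×I-2: ss
S/II-4 ? I-1×I-2: Ss|ss
S/III-1 un II-2×II-1: Ss
⇒ S over [I-1,I-2,II-1,II-2,II-3,II-4,III-1]: 6 consistent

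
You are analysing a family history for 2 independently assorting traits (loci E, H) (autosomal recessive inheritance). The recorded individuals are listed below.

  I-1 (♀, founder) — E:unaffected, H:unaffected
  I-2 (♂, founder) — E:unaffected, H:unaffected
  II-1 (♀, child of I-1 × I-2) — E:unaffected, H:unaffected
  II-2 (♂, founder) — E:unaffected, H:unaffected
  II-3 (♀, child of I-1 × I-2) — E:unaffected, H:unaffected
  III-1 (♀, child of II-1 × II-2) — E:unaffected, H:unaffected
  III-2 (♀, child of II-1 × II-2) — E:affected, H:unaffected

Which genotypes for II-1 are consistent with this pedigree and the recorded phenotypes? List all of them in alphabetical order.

E/I-1 un ·: EE|Ee
E/I-2 un ·: EE|Ee
E/II-1 un I-1×I-2: Ee
E/II-2 un ·: Ee
E/II-3 un I-1×I-2: EE|Ee
E/III-1 un II-1×II-2: EE|Ee
E/III-2 aff II-1×II-2: ee
⇒ E over [I-1,I-2,II-1,II-2,II-3,III-1,III-2]: 12 consistent
H/I-1 un ·: HH|Hh
H/I-2 un ·: HH|Hh
H/II-1 un I-1×I-2: HH|Hh
H/II-2 un ·: HH|Hh
H/II-3 un I-1×I-2: HH|Hh
H/III-1 un II-1×II-2: HH|Hh
H/III-2 un II-1×II-2: HH|Hh
⇒ H over [I-1,I-2,II-1,II-2,II-3,III-1,III-2]: 83 consistent

II-1 ∈ {Ee HH, Ee Hh}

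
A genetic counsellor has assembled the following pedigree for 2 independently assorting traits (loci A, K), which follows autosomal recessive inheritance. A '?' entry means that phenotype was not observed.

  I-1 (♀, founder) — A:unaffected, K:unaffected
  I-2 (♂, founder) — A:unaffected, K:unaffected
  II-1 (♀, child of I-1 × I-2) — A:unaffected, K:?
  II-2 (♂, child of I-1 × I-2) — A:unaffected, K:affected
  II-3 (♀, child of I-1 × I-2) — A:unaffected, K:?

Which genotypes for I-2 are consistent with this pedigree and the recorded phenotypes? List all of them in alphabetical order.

A/I-1 un ·: AA|Aa
A/I-2 un ·: AA|Aa
A/II-1 un I-1×I-2: AA|Aa
A/II-2 un I-1×I-2: AA|Aa
A/II-3 un I-1×I-2: AA|Aa
⇒ A over [I-1,I-2,II-1,II-2,II-3]: 25 consistent
K/I-1 un ·: Kk
K/I-2 un ·: Kk
K/II-1 ? I-1×I-2: KK|Kk|kk
K/II-2 aff I-1×I-2: kk
K/II-3 ? I-1×I-2: KK|Kk|kk
⇒ K over [I-1,I-2,II-1,II-2,II-3]: 9 consistent

I-2 ∈ {AA Kk, Aa Kk}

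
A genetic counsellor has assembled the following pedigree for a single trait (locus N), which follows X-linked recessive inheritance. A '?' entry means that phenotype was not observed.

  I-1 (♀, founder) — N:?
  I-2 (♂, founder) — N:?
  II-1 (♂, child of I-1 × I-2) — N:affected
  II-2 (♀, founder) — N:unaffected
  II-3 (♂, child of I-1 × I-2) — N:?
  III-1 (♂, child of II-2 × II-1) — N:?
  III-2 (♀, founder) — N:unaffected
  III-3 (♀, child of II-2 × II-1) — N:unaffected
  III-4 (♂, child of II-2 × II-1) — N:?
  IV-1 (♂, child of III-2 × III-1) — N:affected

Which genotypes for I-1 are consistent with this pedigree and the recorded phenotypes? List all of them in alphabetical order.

I-1 ∈ {X^NX^n, X^nX^n}

N/I-1 ? ·: X^NX^n|X^nX^n
N/I-2 ? ·: X^NY|X^nY
N/II-1 aff I-1×I-2: X^nY
N/II-2 un ·: X^NX^N|X^NX^n
N/II-3 ? I-1×I-2: X^NY|X^nY
N/III-1 ? II-2×II-1: X^NY|X^nY
N/III-2 un ·: X^NX^n
N/III-3 un II-2×II-1: X^NX^n
N/III-4 ? II-2×II-1: X^NY|X^nY
N/IV-1 aff III-2×III-1: X^nY
⇒ N over [I-1,I-2,II-1,II-2,II-3,III-1,III-2,III-3,III-4,IV-1]: 30 consistent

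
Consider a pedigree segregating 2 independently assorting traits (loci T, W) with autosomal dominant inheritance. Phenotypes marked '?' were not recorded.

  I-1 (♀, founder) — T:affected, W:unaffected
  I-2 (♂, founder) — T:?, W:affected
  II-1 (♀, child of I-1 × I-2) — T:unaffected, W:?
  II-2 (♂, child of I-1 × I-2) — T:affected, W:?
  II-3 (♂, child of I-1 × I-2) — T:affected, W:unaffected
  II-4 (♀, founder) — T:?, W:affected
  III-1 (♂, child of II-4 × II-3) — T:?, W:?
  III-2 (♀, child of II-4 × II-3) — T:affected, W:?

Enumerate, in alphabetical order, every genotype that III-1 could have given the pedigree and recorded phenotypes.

T/I-1 aff ·: Tt
T/I-2 ? ·: tt|Tt
T/II-1 un I-1×I-2: tt
T/II-2 aff I-1×I-2: Tt|TT
T/II-3 aff I-1×I-2: Tt|TT
T/II-4 ? ·: tt|Tt|TT
T/III-1 ? II-4×II-3: tt|Tt|TT
T/III-2 aff II-4×II-3: Tt|TT
⇒ T over [I-1,I-2,II-1,II-2,II-3,II-4,III-1,III-2]: 48 consistent
W/I-1 un ·: ww
W/I-2 aff ·: Ww
W/II-1 ? I-1×I-2: ww|Ww
W/II-2 ? I-1×I-2: ww|Ww
W/II-3 un I-1×I-2: ww
W/II-4 aff ·: Ww|WW
W/III-1 ? II-4×II-3: ww|Ww
W/III-2 ? II-4×II-3: ww|Ww
⇒ W over [I-1,I-2,II-1,II-2,II-3,II-4,III-1,III-2]: 20 consistent

III-1 ∈ {TT Ww, TT ww, Tt Ww, Tt ww, tt Ww, tt ww}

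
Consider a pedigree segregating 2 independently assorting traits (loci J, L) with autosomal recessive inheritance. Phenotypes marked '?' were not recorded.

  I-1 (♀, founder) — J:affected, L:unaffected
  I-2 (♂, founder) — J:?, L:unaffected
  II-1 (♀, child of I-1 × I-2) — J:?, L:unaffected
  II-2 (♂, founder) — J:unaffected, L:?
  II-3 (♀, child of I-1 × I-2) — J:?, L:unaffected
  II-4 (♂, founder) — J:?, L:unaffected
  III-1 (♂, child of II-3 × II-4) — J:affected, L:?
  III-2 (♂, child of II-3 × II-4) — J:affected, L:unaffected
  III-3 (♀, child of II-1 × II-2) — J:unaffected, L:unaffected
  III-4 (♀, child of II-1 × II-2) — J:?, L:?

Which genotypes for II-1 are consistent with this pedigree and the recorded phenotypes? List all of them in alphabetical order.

II-1 ∈ {Jj LL, Jj Ll, jj LL, jj Ll}

J/I-1 aff ·: jj
J/I-2 ? ·: JJ|Jj|jj
J/II-1 ? I-1×I-2: Jj|jj
J/II-2 un ·: JJ|Jj
J/II-3 ? I-1×I-2: Jj|jj
J/II-4 ? ·: Jj|jj
J/III-1 aff II-3×II-4: jj
J/III-2 aff II-3×II-4: jj
J/III-3 un II-1×II-2: JJ|Jj
J/III-4 ? II-1×II-2: JJ|Jj|jj
⇒ J over [I-1,I-2,II-1,II-2,II-3,II-4,III-1,III-2,III-3,III-4]: 78 consistent
L/I-1 un ·: LL|Ll
L/I-2 un ·: LL|Ll
L/II-1 un I-1×I-2: LL|Ll
L/II-2 ? ·: LL|Ll|ll
L/II-3 un I-1×I-2: LL|Ll
L/II-4 un ·: LL|Ll
L/III-1 ? II-3×II-4: LL|Ll|ll
L/III-2 un II-3×II-4: LL|Ll
L/III-3 un II-1×II-2: LL|Ll
L/III-4 ? II-1×II-2: LL|Ll|ll
⇒ L over [I-1,I-2,II-1,II-2,II-3,II-4,III-1,III-2,III-3,III-4]: 840 consistent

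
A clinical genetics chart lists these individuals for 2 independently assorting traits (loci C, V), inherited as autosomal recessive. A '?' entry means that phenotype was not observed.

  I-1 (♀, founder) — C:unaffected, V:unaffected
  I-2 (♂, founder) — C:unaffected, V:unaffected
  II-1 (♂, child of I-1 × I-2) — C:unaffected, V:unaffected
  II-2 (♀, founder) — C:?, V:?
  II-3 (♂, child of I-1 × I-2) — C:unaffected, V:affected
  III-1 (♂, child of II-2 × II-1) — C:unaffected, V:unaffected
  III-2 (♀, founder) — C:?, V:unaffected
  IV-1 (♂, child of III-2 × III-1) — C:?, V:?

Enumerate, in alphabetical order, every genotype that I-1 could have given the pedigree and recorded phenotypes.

I-1 ∈ {CC Vv, Cc Vv}

C/I-1 un ·: CC|Cc
C/I-2 un ·: CC|Cc
C/II-1 un I-1×I-2: CC|Cc
C/II-2 ? ·: CC|Cc|cc
C/II-3 un I-1×I-2: CC|Cc
C/III-1 un II-2×II-1: CC|Cc
C/III-2 ? ·: CC|Cc|cc
C/IV-1 ? III-2×III-1: CC|Cc|cc
⇒ C over [I-1,I-2,II-1,II-2,II-3,III-1,III-2,IV-1]: 328 consistent
V/I-1 un ·: Vv
V/I-2 un ·: Vv
V/II-1 un I-1×I-2: VV|Vv
V/II-2 ? ·: VV|Vv|vv
V/II-3 aff I-1×I-2: vv
V/III-1 un II-2×II-1: VV|Vv
V/III-2 un ·: VV|Vv
V/IV-1 ? III-2×III-1: VV|Vv|vv
⇒ V over [I-1,I-2,II-1,II-2,II-3,III-1,III-2,IV-1]: 37 consistent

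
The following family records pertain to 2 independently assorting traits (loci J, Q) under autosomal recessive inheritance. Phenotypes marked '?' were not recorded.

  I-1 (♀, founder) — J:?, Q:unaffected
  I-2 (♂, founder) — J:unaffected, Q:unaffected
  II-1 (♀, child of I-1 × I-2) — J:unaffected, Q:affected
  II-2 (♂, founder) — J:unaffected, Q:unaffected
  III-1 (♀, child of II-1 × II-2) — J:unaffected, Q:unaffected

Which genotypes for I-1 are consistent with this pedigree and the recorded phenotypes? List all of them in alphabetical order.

J/I-1 ? ·: JJ|Jj|jj
J/I-2 un ·: JJ|Jj
J/II-1 un I-1×I-2: JJ|Jj
J/II-2 un ·: JJ|Jj
J/III-1 un II-1×II-2: JJ|Jj
⇒ J over [I-1,I-2,II-1,II-2,III-1]: 32 consistent
Q/I-1 un ·: Qq
Q/I-2 un ·: Qq
Q/II-1 aff I-1×I-2: qq
Q/II-2 un ·: QQ|Qq
Q/III-1 un II-1×II-2: Qq
⇒ Q over [I-1,I-2,II-1,II-2,III-1]: 2 consistent

I-1 ∈ {JJ Qq, Jj Qq, jj Qq}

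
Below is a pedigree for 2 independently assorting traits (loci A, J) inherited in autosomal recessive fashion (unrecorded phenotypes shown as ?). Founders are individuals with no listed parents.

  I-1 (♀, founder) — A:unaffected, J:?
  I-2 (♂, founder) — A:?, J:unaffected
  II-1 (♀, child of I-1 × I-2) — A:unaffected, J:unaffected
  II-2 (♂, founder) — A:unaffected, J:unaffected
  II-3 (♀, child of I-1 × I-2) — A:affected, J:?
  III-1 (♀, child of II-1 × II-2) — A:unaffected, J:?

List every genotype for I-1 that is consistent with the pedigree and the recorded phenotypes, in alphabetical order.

I-1 ∈ {Aa JJ, Aa Jj, Aa jj}

A/I-1 un ·: Aa
A/I-2 ? ·: Aa|aa
A/II-1 un I-1×I-2: AA|Aa
A/II-2 un ·: AA|Aa
A/II-3 aff I-1×I-2: aa
A/III-1 un II-1×II-2: AA|Aa
⇒ A over [I-1,I-2,II-1,II-2,II-3,III-1]: 11 consistent
J/I-1 ? ·: JJ|Jj|jj
J/I-2 un ·: JJ|Jj
J/II-1 un I-1×I-2: JJ|Jj
J/II-2 un ·: JJ|Jj
J/II-3 ? I-1×I-2: JJ|Jj|jj
J/III-1 ? II-1×II-2: JJ|Jj|jj
⇒ J over [I-1,I-2,II-1,II-2,II-3,III-1]: 74 consistent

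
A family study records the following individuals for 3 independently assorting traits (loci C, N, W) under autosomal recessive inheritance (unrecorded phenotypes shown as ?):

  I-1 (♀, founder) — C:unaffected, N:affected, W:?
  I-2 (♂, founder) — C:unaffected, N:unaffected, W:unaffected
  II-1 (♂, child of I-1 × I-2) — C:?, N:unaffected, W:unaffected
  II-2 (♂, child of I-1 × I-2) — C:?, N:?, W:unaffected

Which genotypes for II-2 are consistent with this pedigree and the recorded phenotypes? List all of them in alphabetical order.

II-2 ∈ {CC Nn WW, CC Nn Ww, CC nn WW, CC nn Ww, Cc Nn WW, Cc Nn Ww, Cc nn WW, Cc nn Ww, cc Nn WW, cc Nn Ww, cc nn WW, cc nn Ww}

C/I-1 un ·: CC|Cc
C/I-2 un ·: CC|Cc
C/II-1 ? I-1×I-2: CC|Cc|cc
C/II-2 ? I-1×I-2: CC|Cc|cc
⇒ C over [I-1,I-2,II-1,II-2]: 18 consistent
N/I-1 aff ·: nn
N/I-2 un ·: NN|Nn
N/II-1 un I-1×I-2: Nn
N/II-2 ? I-1×I-2: Nn|nn
⇒ N over [I-1,I-2,II-1,II-2]: 3 consistent
W/I-1 ? ·: WW|Ww|ww
W/I-2 un ·: WW|Ww
W/II-1 un I-1×I-2: WW|Ww
W/II-2 un I-1×I-2: WW|Ww
⇒ W over [I-1,I-2,II-1,II-2]: 15 consistent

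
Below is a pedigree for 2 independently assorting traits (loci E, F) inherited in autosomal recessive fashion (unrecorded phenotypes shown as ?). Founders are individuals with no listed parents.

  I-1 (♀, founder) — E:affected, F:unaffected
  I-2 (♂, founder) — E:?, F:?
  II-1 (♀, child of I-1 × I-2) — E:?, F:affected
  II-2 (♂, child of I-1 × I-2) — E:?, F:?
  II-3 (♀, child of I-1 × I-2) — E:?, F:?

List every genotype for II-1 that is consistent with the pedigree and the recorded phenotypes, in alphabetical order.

E/I-1 aff ·: ee
E/I-2 ? ·: EE|Ee|ee
E/II-1 ? I-1×I-2: Ee|ee
E/II-2 ? I-1×I-2: Ee|ee
E/II-3 ? I-1×I-2: Ee|ee
⇒ E over [I-1,I-2,II-1,II-2,II-3]: 10 consistent
F/I-1 un ·: Ff
F/I-2 ? ·: Ff|ff
F/II-1 aff I-1×I-2: ff
F/II-2 ? I-1×I-2: FF|Ff|ff
F/II-3 ? I-1×I-2: FF|Ff|ff
⇒ F over [I-1,I-2,II-1,II-2,II-3]: 13 consistent

II-1 ∈ {Ee ff, ee ff}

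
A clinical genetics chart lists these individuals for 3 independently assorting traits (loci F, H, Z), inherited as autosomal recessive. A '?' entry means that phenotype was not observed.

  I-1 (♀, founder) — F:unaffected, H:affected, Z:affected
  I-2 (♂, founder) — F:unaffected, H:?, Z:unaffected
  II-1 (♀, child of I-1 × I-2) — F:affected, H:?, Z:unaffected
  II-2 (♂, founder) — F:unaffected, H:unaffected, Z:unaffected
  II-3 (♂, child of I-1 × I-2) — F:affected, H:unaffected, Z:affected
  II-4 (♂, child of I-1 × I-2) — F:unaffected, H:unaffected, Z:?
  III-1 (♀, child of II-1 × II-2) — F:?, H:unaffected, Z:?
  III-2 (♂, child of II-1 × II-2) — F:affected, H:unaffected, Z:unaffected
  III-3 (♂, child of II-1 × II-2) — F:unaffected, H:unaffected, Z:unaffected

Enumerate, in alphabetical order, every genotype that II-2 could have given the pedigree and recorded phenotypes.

II-2 ∈ {Ff HH ZZ, Ff HH Zz, Ff Hh ZZ, Ff Hh Zz}

F/I-1 un ·: Ff
F/I-2 un ·: Ff
F/II-1 aff I-1×I-2: ff
F/II-2 un ·: Ff
F/II-3 aff I-1×I-2: ff
F/II-4 un I-1×I-2: FF|Ff
F/III-1 ? II-1×II-2: Ff|ff
F/III-2 aff II-1×II-2: ff
F/III-3 un II-1×II-2: Ff
⇒ F over [I-1,I-2,II-1,II-2,II-3,II-4,III-1,III-2,III-3]: 4 consistent
H/I-1 aff ·: hh
H/I-2 ? ·: HH|Hh
H/II-1 ? I-1×I-2: Hh|hh
H/II-2 un ·: HH|Hh
H/II-3 un I-1×I-2: Hh
H/II-4 un I-1×I-2: Hh
H/III-1 un II-1×II-2: HH|Hh
H/III-2 un II-1×II-2: HH|Hh
H/III-3 un II-1×II-2: HH|Hh
⇒ H over [I-1,I-2,II-1,II-2,II-3,II-4,III-1,III-2,III-3]: 34 consistent
Z/I-1 aff ·: zz
Z/I-2 un ·: Zz
Z/II-1 un I-1×I-2: Zz
Z/II-2 un ·: ZZ|Zz
Z/II-3 aff I-1×I-2: zz
Z/II-4 ? I-1×I-2: Zz|zz
Z/III-1 ? II-1×II-2: ZZ|Zz|zz
Z/III-2 un II-1×II-2: ZZ|Zz
Z/III-3 un II-1×II-2: ZZ|Zz
⇒ Z over [I-1,I-2,II-1,II-2,II-3,II-4,III-1,III-2,III-3]: 40 consistent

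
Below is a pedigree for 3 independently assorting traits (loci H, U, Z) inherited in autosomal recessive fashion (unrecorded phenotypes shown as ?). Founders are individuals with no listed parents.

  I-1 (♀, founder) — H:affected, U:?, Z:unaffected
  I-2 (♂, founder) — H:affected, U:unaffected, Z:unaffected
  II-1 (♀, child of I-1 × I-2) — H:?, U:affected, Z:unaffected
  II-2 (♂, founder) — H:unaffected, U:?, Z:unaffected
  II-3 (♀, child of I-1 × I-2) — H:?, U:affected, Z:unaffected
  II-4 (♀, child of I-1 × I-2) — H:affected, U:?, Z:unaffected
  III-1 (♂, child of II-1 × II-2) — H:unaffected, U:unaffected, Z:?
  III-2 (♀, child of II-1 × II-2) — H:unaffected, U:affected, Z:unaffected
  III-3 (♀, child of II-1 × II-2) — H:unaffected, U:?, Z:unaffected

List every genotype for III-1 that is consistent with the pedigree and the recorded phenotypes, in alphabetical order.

III-1 ∈ {Hh Uu ZZ, Hh Uu Zz, Hh Uu zz}

H/I-1 aff ·: hh
H/I-2 aff ·: hh
H/II-1 ? I-1×I-2: hh
H/II-2 un ·: HH|Hh
H/II-3 ? I-1×I-2: hh
H/II-4 aff I-1×I-2: hh
H/III-1 un II-1×II-2: Hh
H/III-2 un II-1×II-2: Hh
H/III-3 un II-1×II-2: Hh
⇒ H over [I-1,I-2,II-1,II-2,II-3,II-4,III-1,III-2,III-3]: 2 consistent
U/I-1 ? ·: Uu|uu
U/I-2 un ·: Uu
U/II-1 aff I-1×I-2: uu
U/II-2 ? ·: Uu
U/II-3 aff I-1×I-2: uu
U/II-4 ? I-1×I-2: UU|Uu|uu
U/III-1 un II-1×II-2: Uu
U/III-2 aff II-1×II-2: uu
U/III-3 ? II-1×II-2: Uu|uu
⇒ U over [I-1,I-2,II-1,II-2,II-3,II-4,III-1,III-2,III-3]: 10 consistent
Z/I-1 un ·: ZZ|Zz
Z/I-2 un ·: ZZ|Zz
Z/II-1 un I-1×I-2: ZZ|Zz
Z/II-2 un ·: ZZ|Zz
Z/II-3 un I-1×I-2: ZZ|Zz
Z/II-4 un I-1×I-2: ZZ|Zz
Z/III-1 ? II-1×II-2: ZZ|Zz|zz
Z/III-2 un II-1×II-2: ZZ|Zz
Z/III-3 un II-1×II-2: ZZ|Zz
⇒ Z over [I-1,I-2,II-1,II-2,II-3,II-4,III-1,III-2,III-3]: 357 consistent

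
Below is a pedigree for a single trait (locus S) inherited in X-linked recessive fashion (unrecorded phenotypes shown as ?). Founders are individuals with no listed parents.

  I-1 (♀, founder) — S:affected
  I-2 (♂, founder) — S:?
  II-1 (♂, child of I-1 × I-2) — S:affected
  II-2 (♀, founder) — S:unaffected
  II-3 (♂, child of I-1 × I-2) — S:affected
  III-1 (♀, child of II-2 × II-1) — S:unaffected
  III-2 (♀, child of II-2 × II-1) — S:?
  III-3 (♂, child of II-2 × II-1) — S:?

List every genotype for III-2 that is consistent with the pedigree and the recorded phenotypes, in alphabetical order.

III-2 ∈ {X^SX^s, X^sX^s}

S/I-1 aff ·: X^sX^s
S/I-2 ? ·: X^SY|X^sY
S/II-1 aff I-1×I-2: X^sY
S/II-2 un ·: X^SX^S|X^SX^s
S/II-3 aff I-1×I-2: X^sY
S/III-1 un II-2×II-1: X^SX^s
S/III-2 ? II-2×II-1: X^SX^s|X^sX^s
S/III-3 ? II-2×II-1: X^SY|X^sY
⇒ S over [I-1,I-2,II-1,II-2,II-3,III-1,III-2,III-3]: 10 consistent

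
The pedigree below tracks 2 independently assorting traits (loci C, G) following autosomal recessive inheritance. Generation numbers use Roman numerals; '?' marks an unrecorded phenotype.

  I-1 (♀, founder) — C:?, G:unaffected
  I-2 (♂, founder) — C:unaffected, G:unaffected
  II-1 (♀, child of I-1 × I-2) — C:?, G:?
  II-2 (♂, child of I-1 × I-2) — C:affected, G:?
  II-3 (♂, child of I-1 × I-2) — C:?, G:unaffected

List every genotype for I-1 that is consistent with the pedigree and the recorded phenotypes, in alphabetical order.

C/I-1 ? ·: Cc|cc
C/I-2 un ·: Cc
C/II-1 ? I-1×I-2: CC|Cc|cc
C/II-2 aff I-1×I-2: cc
C/II-3 ? I-1×I-2: CC|Cc|cc
⇒ C over [I-1,I-2,II-1,II-2,II-3]: 13 consistent
G/I-1 un ·: GG|Gg
G/I-2 un ·: GG|Gg
G/II-1 ? I-1×I-2: GG|Gg|gg
G/II-2 ? I-1×I-2: GG|Gg|gg
G/II-3 un I-1×I-2: GG|Gg
⇒ G over [I-1,I-2,II-1,II-2,II-3]: 35 consistent

I-1 ∈ {Cc GG, Cc Gg, cc GG, cc Gg}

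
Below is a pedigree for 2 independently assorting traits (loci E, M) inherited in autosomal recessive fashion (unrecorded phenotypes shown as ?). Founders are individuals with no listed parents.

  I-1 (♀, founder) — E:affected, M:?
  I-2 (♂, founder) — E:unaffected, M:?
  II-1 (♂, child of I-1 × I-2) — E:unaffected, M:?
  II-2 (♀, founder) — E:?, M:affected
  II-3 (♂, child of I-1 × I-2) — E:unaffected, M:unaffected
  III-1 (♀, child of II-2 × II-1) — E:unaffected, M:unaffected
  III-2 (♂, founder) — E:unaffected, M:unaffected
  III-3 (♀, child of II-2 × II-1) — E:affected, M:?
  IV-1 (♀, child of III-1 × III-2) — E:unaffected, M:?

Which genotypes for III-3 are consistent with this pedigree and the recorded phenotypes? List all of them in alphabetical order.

E/I-1 aff ·: ee
E/I-2 un ·: EE|Ee
E/II-1 un I-1×I-2: Ee
E/II-2 ? ·: Ee|ee
E/II-3 un I-1×I-2: Ee
E/III-1 un II-2×II-1: EE|Ee
E/III-2 un ·: EE|Ee
E/III-3 aff II-2×II-1: ee
E/IV-1 un III-1×III-2: EE|Ee
⇒ E over [I-1,I-2,II-1,II-2,II-3,III-1,III-2,III-3,IV-1]: 22 consistent
M/I-1 ? ·: MM|Mm|mm
M/I-2 ? ·: MM|Mm|mm
M/II-1 ? I-1×I-2: MM|Mm
M/II-2 aff ·: mm
M/II-3 un I-1×I-2: MM|Mm
M/III-1 un II-2×II-1: Mm
M/III-2 un ·: MM|Mm
M/III-3 ? II-2×II-1: Mm|mm
M/IV-1 ? III-1×III-2: MM|Mm|mm
⇒ M over [I-1,I-2,II-1,II-2,II-3,III-1,III-2,III-3,IV-1]: 135 consistent

III-3 ∈ {ee Mm, ee mm}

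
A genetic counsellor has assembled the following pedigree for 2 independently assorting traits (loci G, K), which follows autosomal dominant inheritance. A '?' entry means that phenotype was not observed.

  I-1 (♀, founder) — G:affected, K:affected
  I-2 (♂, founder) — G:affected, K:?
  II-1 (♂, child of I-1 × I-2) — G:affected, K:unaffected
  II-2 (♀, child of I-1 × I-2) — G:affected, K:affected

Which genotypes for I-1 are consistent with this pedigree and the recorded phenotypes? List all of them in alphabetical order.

G/I-1 aff ·: Gg|GG
G/I-2 aff ·: Gg|GG
G/II-1 aff I-1×I-2: Gg|GG
G/II-2 aff I-1×I-2: Gg|GG
⇒ G over [I-1,I-2,II-1,II-2]: 13 consistent
K/I-1 aff ·: Kk
K/I-2 ? ·: kk|Kk
K/II-1 un I-1×I-2: kk
K/II-2 aff I-1×I-2: Kk|KK
⇒ K over [I-1,I-2,II-1,II-2]: 3 consistent

I-1 ∈ {GG Kk, Gg Kk}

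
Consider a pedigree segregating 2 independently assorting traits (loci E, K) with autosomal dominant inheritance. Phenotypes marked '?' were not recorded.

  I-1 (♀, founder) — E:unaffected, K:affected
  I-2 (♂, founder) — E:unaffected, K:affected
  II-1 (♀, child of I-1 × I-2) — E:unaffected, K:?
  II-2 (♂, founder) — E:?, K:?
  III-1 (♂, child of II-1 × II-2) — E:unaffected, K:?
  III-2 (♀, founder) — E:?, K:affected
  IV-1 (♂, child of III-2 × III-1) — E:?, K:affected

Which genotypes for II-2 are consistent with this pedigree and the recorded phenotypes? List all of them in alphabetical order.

E/I-1 un ·: ee
E/I-2 un ·: ee
E/II-1 un I-1×I-2: ee
E/II-2 ? ·: ee|Ee
E/III-1 un II-1×II-2: ee
E/III-2 ? ·: ee|Ee|EE
E/IV-1 ? III-2×III-1: ee|Ee
⇒ E over [I-1,I-2,II-1,II-2,III-1,III-2,IV-1]: 8 consistent
K/I-1 aff ·: Kk|KK
K/I-2 aff ·: Kk|KK
K/II-1 ? I-1×I-2: kk|Kk|KK
K/II-2 ? ·: kk|Kk|KK
K/III-1 ? II-1×II-2: kk|Kk|KK
K/III-2 aff ·: Kk|KK
K/IV-1 aff III-2×III-1: Kk|KK
⇒ K over [I-1,I-2,II-1,II-2,III-1,III-2,IV-1]: 134 consistent

II-2 ∈ {Ee KK, Ee Kk, Ee kk, ee KK, ee Kk, ee kk}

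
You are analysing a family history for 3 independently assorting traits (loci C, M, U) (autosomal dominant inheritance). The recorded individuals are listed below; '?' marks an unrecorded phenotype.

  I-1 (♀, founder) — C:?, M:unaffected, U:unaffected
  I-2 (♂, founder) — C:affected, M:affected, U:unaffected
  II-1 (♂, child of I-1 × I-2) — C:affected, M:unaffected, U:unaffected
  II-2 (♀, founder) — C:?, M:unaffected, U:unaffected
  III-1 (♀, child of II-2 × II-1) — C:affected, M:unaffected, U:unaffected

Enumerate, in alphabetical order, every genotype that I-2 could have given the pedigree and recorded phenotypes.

I-2 ∈ {CC Mm uu, Cc Mm uu}

C/I-1 ? ·: cc|Cc|CC
C/I-2 aff ·: Cc|CC
C/II-1 aff I-1×I-2: Cc|CC
C/II-2 ? ·: cc|Cc|CC
C/III-1 aff II-2×II-1: Cc|CC
⇒ C over [I-1,I-2,II-1,II-2,III-1]: 41 consistent
M/I-1 un ·: mm
M/I-2 aff ·: Mm
M/II-1 un I-1×I-2: mm
M/II-2 un ·: mm
M/III-1 un II-2×II-1: mm
⇒ M over [I-1,I-2,II-1,II-2,III-1]: 1 consistent
U/I-1 un ·: uu
U/I-2 un ·: uu
U/II-1 un I-1×I-2: uu
U/II-2 un ·: uu
U/III-1 un II-2×II-1: uu
⇒ U over [I-1,I-2,II-1,II-2,III-1]: 1 consistent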